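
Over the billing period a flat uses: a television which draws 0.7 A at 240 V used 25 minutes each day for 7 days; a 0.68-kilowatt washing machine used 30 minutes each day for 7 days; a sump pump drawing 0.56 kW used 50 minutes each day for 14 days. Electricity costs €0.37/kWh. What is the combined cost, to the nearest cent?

television: Power = 0.7 A × 240 V = 168 W = 0.168 kW
television: Runtime = 25 min × 7 = 175 min = 2.916666… h
television: 0.168 kW × 2.916666… h = 0.49 kWh
washing machine: Runtime = 30 min × 7 = 210 min = 3.5 h
washing machine: 0.68 kW × 3.5 h = 2.38 kWh
sump pump: Runtime = 50 min × 14 = 700 min = 11.666666… h
sump pump: 0.56 kW × 11.666666… h = 6.533333… kWh
Total energy = 9.403333… kWh
Cost = 9.403333… × €0.37 = €3.48

€3.48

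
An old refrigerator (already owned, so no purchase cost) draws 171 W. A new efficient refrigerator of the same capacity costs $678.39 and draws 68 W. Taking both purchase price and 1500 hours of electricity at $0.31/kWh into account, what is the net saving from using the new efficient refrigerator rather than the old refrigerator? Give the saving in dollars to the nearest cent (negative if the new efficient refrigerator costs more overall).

old refrigerator: $0.00 + (171/1000) kW × 1500 h × $0.31 = $0.00 + $79.515 = $79.515
new efficient refrigerator: $678.39 + (68/1000) kW × 1500 h × $0.31 = $678.39 + $31.62 = $710.01
Saving = $79.515 − $710.01 = −$630.495 → -$630.50

-$630.50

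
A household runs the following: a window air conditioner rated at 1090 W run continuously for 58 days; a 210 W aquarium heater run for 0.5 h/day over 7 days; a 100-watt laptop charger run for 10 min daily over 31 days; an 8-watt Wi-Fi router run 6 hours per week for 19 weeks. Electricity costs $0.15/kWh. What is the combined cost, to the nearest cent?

$227.92

window air conditioner: Runtime = 24 h × 58 = 1392 h
window air conditioner: 1.09 kW × 1392 h = 1517.28 kWh
aquarium heater: Runtime = 0.5 h/day × 7 days = 3.5 h
aquarium heater: 0.21 kW × 3.5 h = 0.735 kWh
laptop charger: Runtime = 10 min × 31 = 310 min = 5.166666… h
laptop charger: 0.1 kW × 5.166666… h = 0.516666… kWh
Wi-Fi router: Runtime = 6 h/week × 19 weeks = 114 h
Wi-Fi router: 0.008 kW × 114 h = 0.912 kWh
Total energy = 1519.443666… kWh
Cost = 1519.443666… × $0.15 = $227.92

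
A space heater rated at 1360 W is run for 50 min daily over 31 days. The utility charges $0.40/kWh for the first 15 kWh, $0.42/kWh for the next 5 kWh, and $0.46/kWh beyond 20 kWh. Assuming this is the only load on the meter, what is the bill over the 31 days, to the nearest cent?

$15.06

Runtime = 50 min × 31 = 1550 min = 25.833333… h
Energy = 1.36 kW × 25.833333… h = 35.133333… kWh
Tier 1 (0–15 kWh): 15 × $0.40 = $6
Tier 2 (15–20 kWh): 5 × $0.42 = $2.1
Above 20 kWh: 15.133333… × $0.46 = $6.961333…
Bill = $15.06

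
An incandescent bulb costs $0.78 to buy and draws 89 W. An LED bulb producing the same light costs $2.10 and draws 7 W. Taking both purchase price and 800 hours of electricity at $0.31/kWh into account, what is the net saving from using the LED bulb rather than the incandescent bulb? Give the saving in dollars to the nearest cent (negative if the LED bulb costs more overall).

incandescent bulb: $0.78 + (89/1000) kW × 800 h × $0.31 = $0.78 + $22.072 = $22.852
LED bulb: $2.10 + (7/1000) kW × 800 h × $0.31 = $2.10 + $1.736 = $3.836
Saving = $22.852 − $3.836 = $19.016 → $19.02

$19.02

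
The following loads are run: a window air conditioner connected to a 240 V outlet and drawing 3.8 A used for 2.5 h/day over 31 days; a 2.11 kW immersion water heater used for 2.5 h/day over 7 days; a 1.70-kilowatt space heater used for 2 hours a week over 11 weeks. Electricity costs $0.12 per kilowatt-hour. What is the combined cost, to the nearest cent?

window air conditioner: Power = 3.8 A × 240 V = 912 W = 0.912 kW
window air conditioner: Runtime = 2.5 h/day × 31 days = 77.5 h
window air conditioner: 0.912 kW × 77.5 h = 70.68 kWh
immersion water heater: Runtime = 2.5 h/day × 7 days = 17.5 h
immersion water heater: 2.11 kW × 17.5 h = 36.925 kWh
space heater: Runtime = 2 h/week × 11 weeks = 22 h
space heater: 1.7 kW × 22 h = 37.4 kWh
Total energy = 145.005 kWh
Cost = 145.005 × $0.12 = $17.40

$17.40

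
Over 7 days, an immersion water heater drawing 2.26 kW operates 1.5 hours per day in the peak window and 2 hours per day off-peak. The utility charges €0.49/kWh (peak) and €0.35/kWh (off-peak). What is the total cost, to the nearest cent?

€22.70

Peak energy = 2.26 kW × 1.5 h × 7 = 23.73 kWh
Off-peak energy = 2.26 kW × 2 h × 7 = 31.64 kWh
Cost = 23.73 × €0.49 + 31.64 × €0.35 = €11.6277 + €11.074 = €22.70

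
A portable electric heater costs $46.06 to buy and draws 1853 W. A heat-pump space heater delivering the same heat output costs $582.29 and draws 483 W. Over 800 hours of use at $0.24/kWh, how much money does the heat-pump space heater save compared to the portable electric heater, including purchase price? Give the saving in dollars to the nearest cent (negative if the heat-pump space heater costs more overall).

-$273.19

portable electric heater: $46.06 + (1853/1000) kW × 800 h × $0.24 = $46.06 + $355.776 = $401.836
heat-pump space heater: $582.29 + (483/1000) kW × 800 h × $0.24 = $582.29 + $92.736 = $675.026
Saving = $401.836 − $675.026 = −$273.19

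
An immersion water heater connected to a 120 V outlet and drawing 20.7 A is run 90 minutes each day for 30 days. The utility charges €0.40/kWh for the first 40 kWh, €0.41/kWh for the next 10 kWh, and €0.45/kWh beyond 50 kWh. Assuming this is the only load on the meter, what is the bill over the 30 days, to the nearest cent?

€47.90

Power = 20.7 A × 120 V = 2484 W = 2.484 kW
Runtime = 90 min × 30 = 2700 min = 45 h
Energy = 2.484 kW × 45 h = 111.78 kWh
Tier 1 (0–40 kWh): 40 × €0.40 = €16
Tier 2 (40–50 kWh): 10 × €0.41 = €4.1
Above 50 kWh: 61.78 × €0.45 = €27.801
Bill = €47.90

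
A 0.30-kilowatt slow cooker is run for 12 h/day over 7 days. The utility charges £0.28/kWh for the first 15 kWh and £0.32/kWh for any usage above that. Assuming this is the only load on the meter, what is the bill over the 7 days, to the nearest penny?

Runtime = 12 h/day × 7 days = 84 h
Energy = 0.3 kW × 84 h = 25.2 kWh
Tier 1 (0–15 kWh): 15 × £0.28 = £4.2
Above 15 kWh: 10.2 × £0.32 = £3.264
Bill = £7.46

£7.46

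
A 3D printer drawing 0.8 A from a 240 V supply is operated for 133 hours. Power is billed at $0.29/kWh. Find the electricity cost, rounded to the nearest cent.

Power = 0.8 A × 240 V = 192 W = 0.192 kW
Energy = 0.192 kW × 133 h = 25.536 kWh
Cost = 25.536 kWh × $0.29/kWh = $7.41

$7.41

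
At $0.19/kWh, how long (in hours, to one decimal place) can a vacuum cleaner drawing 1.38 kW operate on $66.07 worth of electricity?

252.0 h

Energy available = $66.07 ÷ $0.19/kWh = 347.7368 kWh
Hours = 347.7368 kWh ÷ 1.38 kW = 252.0 h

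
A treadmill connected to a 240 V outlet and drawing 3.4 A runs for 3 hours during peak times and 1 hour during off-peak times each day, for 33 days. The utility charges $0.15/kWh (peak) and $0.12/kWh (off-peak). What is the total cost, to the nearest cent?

$15.35

Power = 3.4 A × 240 V = 816 W = 0.816 kW
Peak energy = 0.816 kW × 3 h × 33 = 80.784 kWh
Off-peak energy = 0.816 kW × 1 h × 33 = 26.928 kWh
Cost = 80.784 × $0.15 + 26.928 × $0.12 = $12.1176 + $3.23136 = $15.35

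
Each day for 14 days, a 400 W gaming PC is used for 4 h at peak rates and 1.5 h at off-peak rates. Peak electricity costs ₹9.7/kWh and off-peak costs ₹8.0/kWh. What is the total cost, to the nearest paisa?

₹284.48

Peak energy = 0.4 kW × 4 h × 14 = 22.4 kWh
Off-peak energy = 0.4 kW × 1.5 h × 14 = 8.4 kWh
Cost = 22.4 × ₹9.7 + 8.4 × ₹8.0 = ₹217.28 + ₹67.2 = ₹284.48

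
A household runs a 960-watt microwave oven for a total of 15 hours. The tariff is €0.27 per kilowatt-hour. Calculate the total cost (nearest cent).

Energy = 0.96 kW × 15 h = 14.4 kWh
Cost = 14.4 kWh × €0.27/kWh = €3.89

€3.89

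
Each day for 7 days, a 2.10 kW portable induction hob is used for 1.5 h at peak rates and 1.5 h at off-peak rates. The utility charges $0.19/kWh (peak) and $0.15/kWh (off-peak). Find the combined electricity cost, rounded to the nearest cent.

Peak energy = 2.1 kW × 1.5 h × 7 = 22.05 kWh
Off-peak energy = 2.1 kW × 1.5 h × 7 = 22.05 kWh
Cost = 22.05 × $0.19 + 22.05 × $0.15 = $4.1895 + $3.3075 = $7.50

$7.50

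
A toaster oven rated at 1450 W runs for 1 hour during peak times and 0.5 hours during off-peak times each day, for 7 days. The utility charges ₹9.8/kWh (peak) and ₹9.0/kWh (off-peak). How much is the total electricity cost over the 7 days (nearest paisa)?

₹145.15

Peak energy = 1.45 kW × 1 h × 7 = 10.15 kWh
Off-peak energy = 1.45 kW × 0.5 h × 7 = 5.075 kWh
Cost = 10.15 × ₹9.8 + 5.075 × ₹9.0 = ₹99.47 + ₹45.675 = ₹145.15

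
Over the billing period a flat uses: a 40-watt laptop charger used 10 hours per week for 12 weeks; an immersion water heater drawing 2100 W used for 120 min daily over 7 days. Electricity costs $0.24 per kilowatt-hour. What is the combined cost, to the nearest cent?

laptop charger: Runtime = 10 h/week × 12 weeks = 120 h
laptop charger: 0.04 kW × 120 h = 4.8 kWh
immersion water heater: Runtime = 120 min × 7 = 840 min = 14 h
immersion water heater: 2.1 kW × 14 h = 29.4 kWh
Total energy = 34.2 kWh
Cost = 34.2 × $0.24 = $8.21

$8.21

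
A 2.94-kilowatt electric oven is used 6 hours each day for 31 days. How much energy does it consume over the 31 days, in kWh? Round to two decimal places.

Runtime = 6 h/day × 31 days = 186 h
Energy = 2.94 kW × 186 h = 546.84 kWh

546.84 kWh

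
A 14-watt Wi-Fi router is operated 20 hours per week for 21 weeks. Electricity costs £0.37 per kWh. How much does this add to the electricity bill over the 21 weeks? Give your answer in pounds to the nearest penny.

£2.18

Runtime = 20 h/week × 21 weeks = 420 h
Energy = 0.014 kW × 420 h = 5.88 kWh
Cost = 5.88 kWh × £0.37/kWh = £2.18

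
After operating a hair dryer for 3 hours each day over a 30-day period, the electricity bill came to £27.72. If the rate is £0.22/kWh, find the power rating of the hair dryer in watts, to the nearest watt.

1400 W

Energy = £27.72 ÷ £0.22/kWh = 126 kWh
Runtime = 3 h/day × 30 days = 90 h
Power = 126 kWh ÷ 90 h = 1.4 kW = 1400 W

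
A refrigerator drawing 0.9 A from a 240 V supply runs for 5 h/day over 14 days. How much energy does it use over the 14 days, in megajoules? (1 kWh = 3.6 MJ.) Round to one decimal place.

Power = 0.9 A × 240 V = 216 W = 0.216 kW
Runtime = 5 h/day × 14 days = 70 h
Energy = 0.216 kW × 70 h = 15.12 kWh
= 15.12 × 3.6 MJ = 54.4 MJ

54.4 MJ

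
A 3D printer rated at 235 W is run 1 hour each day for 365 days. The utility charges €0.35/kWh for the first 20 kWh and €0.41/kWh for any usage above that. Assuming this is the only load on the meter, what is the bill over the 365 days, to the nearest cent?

€33.97

Runtime = 1 h/day × 365 days = 365 h
Energy = 0.235 kW × 365 h = 85.775 kWh
Tier 1 (0–20 kWh): 20 × €0.35 = €7
Above 20 kWh: 65.775 × €0.41 = €26.96775
Bill = €33.97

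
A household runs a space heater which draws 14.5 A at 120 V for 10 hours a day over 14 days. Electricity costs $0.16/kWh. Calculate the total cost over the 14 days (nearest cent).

Power = 14.5 A × 120 V = 1740 W = 1.74 kW
Runtime = 10 h/day × 14 days = 140 h
Energy = 1.74 kW × 140 h = 243.6 kWh
Cost = 243.6 kWh × $0.16/kWh = $38.98

$38.98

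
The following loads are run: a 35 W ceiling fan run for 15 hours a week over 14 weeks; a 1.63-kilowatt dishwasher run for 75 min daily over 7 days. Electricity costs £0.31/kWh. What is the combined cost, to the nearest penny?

ceiling fan: Runtime = 15 h/week × 14 weeks = 210 h
ceiling fan: 0.035 kW × 210 h = 7.35 kWh
dishwasher: Runtime = 75 min × 7 = 525 min = 8.75 h
dishwasher: 1.63 kW × 8.75 h = 14.2625 kWh
Total energy = 21.6125 kWh
Cost = 21.6125 × £0.31 = £6.70

£6.70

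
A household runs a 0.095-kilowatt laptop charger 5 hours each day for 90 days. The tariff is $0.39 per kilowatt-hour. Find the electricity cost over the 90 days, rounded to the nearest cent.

$16.67

Runtime = 5 h/day × 90 days = 450 h
Energy = 0.095 kW × 450 h = 42.75 kWh
Cost = 42.75 kWh × $0.39/kWh = $16.67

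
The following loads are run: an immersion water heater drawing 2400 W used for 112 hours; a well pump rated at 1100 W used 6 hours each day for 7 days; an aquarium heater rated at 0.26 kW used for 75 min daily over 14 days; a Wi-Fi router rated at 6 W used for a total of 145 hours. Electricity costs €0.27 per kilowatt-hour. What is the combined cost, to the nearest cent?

immersion water heater: 2.4 kW × 112 h = 268.8 kWh
well pump: Runtime = 6 h/day × 7 days = 42 h
well pump: 1.1 kW × 42 h = 46.2 kWh
aquarium heater: Runtime = 75 min × 14 = 1050 min = 17.5 h
aquarium heater: 0.26 kW × 17.5 h = 4.55 kWh
Wi-Fi router: 0.006 kW × 145 h = 0.87 kWh
Total energy = 320.42 kWh
Cost = 320.42 × €0.27 = €86.51

€86.51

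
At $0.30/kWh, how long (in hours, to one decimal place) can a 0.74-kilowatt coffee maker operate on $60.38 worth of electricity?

272.0 h

Energy available = $60.38 ÷ $0.30/kWh = 201.2667 kWh
Hours = 201.2667 kWh ÷ 0.74 kW = 272.0 h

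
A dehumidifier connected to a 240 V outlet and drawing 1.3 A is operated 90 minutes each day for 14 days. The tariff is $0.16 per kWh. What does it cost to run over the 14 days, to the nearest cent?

$1.05

Power = 1.3 A × 240 V = 312 W = 0.312 kW
Runtime = 90 min × 14 = 1260 min = 21 h
Energy = 0.312 kW × 21 h = 6.552 kWh
Cost = 6.552 kWh × $0.16/kWh = $1.05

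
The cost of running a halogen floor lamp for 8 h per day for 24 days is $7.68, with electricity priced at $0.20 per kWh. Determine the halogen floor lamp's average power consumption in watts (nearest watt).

200 W

Energy = $7.68 ÷ $0.20/kWh = 38.4 kWh
Runtime = 8 h/day × 24 days = 192 h
Power = 38.4 kWh ÷ 192 h = 0.2 kW = 200 W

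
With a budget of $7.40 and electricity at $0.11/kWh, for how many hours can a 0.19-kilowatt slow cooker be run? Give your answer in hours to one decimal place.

Energy available = $7.40 ÷ $0.11/kWh = 67.2727 kWh
Hours = 67.2727 kWh ÷ 0.19 kW = 354.1 h

354.1 h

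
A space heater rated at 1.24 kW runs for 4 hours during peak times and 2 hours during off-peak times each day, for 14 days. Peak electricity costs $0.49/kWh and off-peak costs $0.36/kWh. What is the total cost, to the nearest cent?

$46.52

Peak energy = 1.24 kW × 4 h × 14 = 69.44 kWh
Off-peak energy = 1.24 kW × 2 h × 14 = 34.72 kWh
Cost = 69.44 × $0.49 + 34.72 × $0.36 = $34.0256 + $12.4992 = $46.52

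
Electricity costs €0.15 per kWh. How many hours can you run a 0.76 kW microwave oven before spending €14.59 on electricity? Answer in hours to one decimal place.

Energy available = €14.59 ÷ €0.15/kWh = 97.2667 kWh
Hours = 97.2667 kWh ÷ 0.76 kW = 128.0 h

128.0 h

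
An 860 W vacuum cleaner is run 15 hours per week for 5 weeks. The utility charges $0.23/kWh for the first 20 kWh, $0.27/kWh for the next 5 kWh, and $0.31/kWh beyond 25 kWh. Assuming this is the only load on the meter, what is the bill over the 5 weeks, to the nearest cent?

Runtime = 15 h/week × 5 weeks = 75 h
Energy = 0.86 kW × 75 h = 64.5 kWh
Tier 1 (0–20 kWh): 20 × $0.23 = $4.6
Tier 2 (20–25 kWh): 5 × $0.27 = $1.35
Above 25 kWh: 39.5 × $0.31 = $12.245
Bill = $18.20

$18.20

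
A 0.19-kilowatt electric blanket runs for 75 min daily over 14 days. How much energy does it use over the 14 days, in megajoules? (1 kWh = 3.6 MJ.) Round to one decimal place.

Runtime = 75 min × 14 = 1050 min = 17.5 h
Energy = 0.19 kW × 17.5 h = 3.325 kWh
= 3.325 × 3.6 MJ = 12.0 MJ

12.0 MJ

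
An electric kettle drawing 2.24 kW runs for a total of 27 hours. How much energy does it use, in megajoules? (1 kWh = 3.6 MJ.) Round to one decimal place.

Energy = 2.24 kW × 27 h = 60.48 kWh
= 60.48 × 3.6 MJ = 217.7 MJ

217.7 MJ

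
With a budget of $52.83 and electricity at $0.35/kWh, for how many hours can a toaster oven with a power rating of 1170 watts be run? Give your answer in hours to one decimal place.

Energy available = $52.83 ÷ $0.35/kWh = 150.9429 kWh
Hours = 150.9429 kWh ÷ 1.17 kW = 129.0 h

129.0 h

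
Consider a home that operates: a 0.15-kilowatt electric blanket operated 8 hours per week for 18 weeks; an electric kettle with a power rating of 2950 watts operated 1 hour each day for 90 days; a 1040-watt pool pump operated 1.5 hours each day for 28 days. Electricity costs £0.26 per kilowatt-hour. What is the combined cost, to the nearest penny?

electric blanket: Runtime = 8 h/week × 18 weeks = 144 h
electric blanket: 0.15 kW × 144 h = 21.6 kWh
electric kettle: Runtime = 1 h/day × 90 days = 90 h
electric kettle: 2.95 kW × 90 h = 265.5 kWh
pool pump: Runtime = 1.5 h/day × 28 days = 42 h
pool pump: 1.04 kW × 42 h = 43.68 kWh
Total energy = 330.78 kWh
Cost = 330.78 × £0.26 = £86.00

£86.00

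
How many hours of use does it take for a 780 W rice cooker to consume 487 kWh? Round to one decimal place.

624.4 h

Hours = 487 kWh ÷ 0.78 kW = 624.4 h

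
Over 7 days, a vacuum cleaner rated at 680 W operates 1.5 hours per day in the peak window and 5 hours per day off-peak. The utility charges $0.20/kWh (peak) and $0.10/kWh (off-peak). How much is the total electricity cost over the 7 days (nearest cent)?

$3.81

Peak energy = 0.68 kW × 1.5 h × 7 = 7.14 kWh
Off-peak energy = 0.68 kW × 5 h × 7 = 23.8 kWh
Cost = 7.14 × $0.20 + 23.8 × $0.10 = $1.428 + $2.38 = $3.81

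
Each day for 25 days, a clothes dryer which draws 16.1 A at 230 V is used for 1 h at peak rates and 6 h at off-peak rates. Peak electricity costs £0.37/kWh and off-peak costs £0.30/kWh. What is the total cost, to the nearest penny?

£200.89

Power = 16.1 A × 230 V = 3703 W = 3.703 kW
Peak energy = 3.703 kW × 1 h × 25 = 92.575 kWh
Off-peak energy = 3.703 kW × 6 h × 25 = 555.45 kWh
Cost = 92.575 × £0.37 + 555.45 × £0.30 = £34.25275 + £166.635 = £200.89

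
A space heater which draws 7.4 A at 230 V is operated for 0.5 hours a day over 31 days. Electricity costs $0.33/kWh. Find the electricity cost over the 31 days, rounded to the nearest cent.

Power = 7.4 A × 230 V = 1702 W = 1.702 kW
Runtime = 0.5 h/day × 31 days = 15.5 h
Energy = 1.702 kW × 15.5 h = 26.381 kWh
Cost = 26.381 kWh × $0.33/kWh = $8.71

$8.71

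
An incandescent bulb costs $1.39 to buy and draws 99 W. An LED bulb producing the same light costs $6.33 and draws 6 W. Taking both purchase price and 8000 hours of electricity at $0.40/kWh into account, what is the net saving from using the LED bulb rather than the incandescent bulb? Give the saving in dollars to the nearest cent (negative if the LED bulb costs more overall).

incandescent bulb: $1.39 + (99/1000) kW × 8000 h × $0.40 = $1.39 + $316.8 = $318.19
LED bulb: $6.33 + (6/1000) kW × 8000 h × $0.40 = $6.33 + $19.2 = $25.53
Saving = $318.19 − $25.53 = $292.66

$292.66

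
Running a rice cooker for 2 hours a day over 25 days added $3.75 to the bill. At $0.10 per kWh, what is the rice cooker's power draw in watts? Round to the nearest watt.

750 W

Energy = $3.75 ÷ $0.10/kWh = 37.5 kWh
Runtime = 2 h/day × 25 days = 50 h
Power = 37.5 kWh ÷ 50 h = 0.75 kW = 750 W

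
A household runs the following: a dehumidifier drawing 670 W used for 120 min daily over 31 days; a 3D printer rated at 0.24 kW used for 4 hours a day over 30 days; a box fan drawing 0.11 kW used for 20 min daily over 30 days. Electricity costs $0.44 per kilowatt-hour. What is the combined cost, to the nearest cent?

$31.43

dehumidifier: Runtime = 120 min × 31 = 3720 min = 62 h
dehumidifier: 0.67 kW × 62 h = 41.54 kWh
3D printer: Runtime = 4 h/day × 30 days = 120 h
3D printer: 0.24 kW × 120 h = 28.8 kWh
box fan: Runtime = 20 min × 30 = 600 min = 10 h
box fan: 0.11 kW × 10 h = 1.1 kWh
Total energy = 71.44 kWh
Cost = 71.44 × $0.44 = $31.43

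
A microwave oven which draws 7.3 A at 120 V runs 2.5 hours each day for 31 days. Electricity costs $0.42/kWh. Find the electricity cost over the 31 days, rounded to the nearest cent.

$28.51

Power = 7.3 A × 120 V = 876 W = 0.876 kW
Runtime = 2.5 h/day × 31 days = 77.5 h
Energy = 0.876 kW × 77.5 h = 67.89 kWh
Cost = 67.89 kWh × $0.42/kWh = $28.51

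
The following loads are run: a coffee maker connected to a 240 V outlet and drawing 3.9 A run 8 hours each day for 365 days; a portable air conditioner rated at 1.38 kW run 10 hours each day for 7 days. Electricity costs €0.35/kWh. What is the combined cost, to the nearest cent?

coffee maker: Power = 3.9 A × 240 V = 936 W = 0.936 kW
coffee maker: Runtime = 8 h/day × 365 days = 2920 h
coffee maker: 0.936 kW × 2920 h = 2733.12 kWh
portable air conditioner: Runtime = 10 h/day × 7 days = 70 h
portable air conditioner: 1.38 kW × 70 h = 96.6 kWh
Total energy = 2829.72 kWh
Cost = 2829.72 × €0.35 = €990.40

€990.40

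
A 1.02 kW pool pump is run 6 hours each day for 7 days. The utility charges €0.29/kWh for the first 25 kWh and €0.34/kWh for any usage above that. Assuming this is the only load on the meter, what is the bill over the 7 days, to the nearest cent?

Runtime = 6 h/day × 7 days = 42 h
Energy = 1.02 kW × 42 h = 42.84 kWh
Tier 1 (0–25 kWh): 25 × €0.29 = €7.25
Above 25 kWh: 17.84 × €0.34 = €6.0656
Bill = €13.32

€13.32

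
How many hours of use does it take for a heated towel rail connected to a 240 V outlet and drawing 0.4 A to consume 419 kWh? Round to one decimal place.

4364.6 h

Power = 0.4 A × 240 V = 96 W = 0.096 kW
Hours = 419 kWh ÷ 0.096 kW = 4364.6 h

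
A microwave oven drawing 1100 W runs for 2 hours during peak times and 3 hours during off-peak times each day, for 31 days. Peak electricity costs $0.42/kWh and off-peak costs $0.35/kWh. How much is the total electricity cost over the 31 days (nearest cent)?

Peak energy = 1.1 kW × 2 h × 31 = 68.2 kWh
Off-peak energy = 1.1 kW × 3 h × 31 = 102.3 kWh
Cost = 68.2 × $0.42 + 102.3 × $0.35 = $28.644 + $35.805 = $64.45

$64.45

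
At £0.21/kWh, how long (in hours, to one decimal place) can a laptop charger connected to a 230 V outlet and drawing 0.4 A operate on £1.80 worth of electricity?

Power = 0.4 A × 230 V = 92 W = 0.092 kW
Energy available = £1.80 ÷ £0.21/kWh = 8.5714 kWh
Hours = 8.5714 kWh ÷ 0.092 kW = 93.2 h

93.2 h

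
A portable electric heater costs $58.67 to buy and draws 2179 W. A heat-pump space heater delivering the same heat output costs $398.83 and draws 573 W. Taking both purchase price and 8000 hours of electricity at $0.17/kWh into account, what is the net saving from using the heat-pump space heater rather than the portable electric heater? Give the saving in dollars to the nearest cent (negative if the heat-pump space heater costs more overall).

$1844.00

portable electric heater: $58.67 + (2179/1000) kW × 8000 h × $0.17 = $58.67 + $2963.44 = $3022.11
heat-pump space heater: $398.83 + (573/1000) kW × 8000 h × $0.17 = $398.83 + $779.28 = $1178.11
Saving = $3022.11 − $1178.11 = $1844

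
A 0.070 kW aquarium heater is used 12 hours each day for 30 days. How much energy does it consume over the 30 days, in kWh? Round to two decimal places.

25.20 kWh

Runtime = 12 h/day × 30 days = 360 h
Energy = 0.07 kW × 360 h = 25.2 kWh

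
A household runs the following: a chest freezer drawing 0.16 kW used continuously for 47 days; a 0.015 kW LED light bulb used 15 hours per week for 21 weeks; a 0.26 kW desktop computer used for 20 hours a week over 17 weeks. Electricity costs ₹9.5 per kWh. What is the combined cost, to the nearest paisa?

chest freezer: Runtime = 24 h × 47 = 1128 h
chest freezer: 0.16 kW × 1128 h = 180.48 kWh
LED light bulb: Runtime = 15 h/week × 21 weeks = 315 h
LED light bulb: 0.015 kW × 315 h = 4.725 kWh
desktop computer: Runtime = 20 h/week × 17 weeks = 340 h
desktop computer: 0.26 kW × 340 h = 88.4 kWh
Total energy = 273.605 kWh
Cost = 273.605 × ₹9.5 = ₹2599.25

₹2599.25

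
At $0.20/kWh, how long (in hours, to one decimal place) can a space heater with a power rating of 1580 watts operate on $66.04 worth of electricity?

209.0 h

Energy available = $66.04 ÷ $0.20/kWh = 330.2 kWh
Hours = 330.2 kWh ÷ 1.58 kW = 209.0 h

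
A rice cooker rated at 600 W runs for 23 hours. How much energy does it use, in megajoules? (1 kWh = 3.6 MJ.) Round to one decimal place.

Energy = 0.6 kW × 23 h = 13.8 kWh
= 13.8 × 3.6 MJ = 49.7 MJ

49.7 MJ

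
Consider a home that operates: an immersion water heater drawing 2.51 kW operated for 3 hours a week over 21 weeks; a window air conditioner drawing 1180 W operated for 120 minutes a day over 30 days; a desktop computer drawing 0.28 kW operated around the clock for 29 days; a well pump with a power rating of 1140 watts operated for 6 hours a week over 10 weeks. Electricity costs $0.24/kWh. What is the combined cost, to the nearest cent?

$118.13

immersion water heater: Runtime = 3 h/week × 21 weeks = 63 h
immersion water heater: 2.51 kW × 63 h = 158.13 kWh
window air conditioner: Runtime = 120 min × 30 = 3600 min = 60 h
window air conditioner: 1.18 kW × 60 h = 70.8 kWh
desktop computer: Runtime = 24 h × 29 = 696 h
desktop computer: 0.28 kW × 696 h = 194.88 kWh
well pump: Runtime = 6 h/week × 10 weeks = 60 h
well pump: 1.14 kW × 60 h = 68.4 kWh
Total energy = 492.21 kWh
Cost = 492.21 × $0.24 = $118.13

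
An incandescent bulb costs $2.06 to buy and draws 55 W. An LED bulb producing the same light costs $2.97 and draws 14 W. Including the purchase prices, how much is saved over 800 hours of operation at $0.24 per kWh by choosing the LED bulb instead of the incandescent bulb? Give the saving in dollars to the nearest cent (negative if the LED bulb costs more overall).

$6.96

incandescent bulb: $2.06 + (55/1000) kW × 800 h × $0.24 = $2.06 + $10.56 = $12.62
LED bulb: $2.97 + (14/1000) kW × 800 h × $0.24 = $2.97 + $2.688 = $5.658
Saving = $12.62 − $5.658 = $6.962 → $6.96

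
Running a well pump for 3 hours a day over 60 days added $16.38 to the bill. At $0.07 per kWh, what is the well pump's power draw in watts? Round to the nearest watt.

1300 W

Energy = $16.38 ÷ $0.07/kWh = 234 kWh
Runtime = 3 h/day × 60 days = 180 h
Power = 234 kWh ÷ 180 h = 1.3 kW = 1300 W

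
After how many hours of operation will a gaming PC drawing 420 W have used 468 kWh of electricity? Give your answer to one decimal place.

Hours = 468 kWh ÷ 0.42 kW = 1114.3 h

1114.3 h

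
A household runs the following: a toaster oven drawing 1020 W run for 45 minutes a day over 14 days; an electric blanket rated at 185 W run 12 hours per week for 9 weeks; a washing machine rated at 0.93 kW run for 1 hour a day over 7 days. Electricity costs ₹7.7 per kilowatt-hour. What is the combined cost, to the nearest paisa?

₹286.44

toaster oven: Runtime = 45 min × 14 = 630 min = 10.5 h
toaster oven: 1.02 kW × 10.5 h = 10.71 kWh
electric blanket: Runtime = 12 h/week × 9 weeks = 108 h
electric blanket: 0.185 kW × 108 h = 19.98 kWh
washing machine: Runtime = 1 h/day × 7 days = 7 h
washing machine: 0.93 kW × 7 h = 6.51 kWh
Total energy = 37.2 kWh
Cost = 37.2 × ₹7.7 = ₹286.44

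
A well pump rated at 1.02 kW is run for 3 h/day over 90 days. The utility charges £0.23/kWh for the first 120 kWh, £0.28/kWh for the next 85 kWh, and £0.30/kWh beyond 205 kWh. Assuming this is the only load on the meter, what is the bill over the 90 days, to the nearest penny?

£72.52

Runtime = 3 h/day × 90 days = 270 h
Energy = 1.02 kW × 270 h = 275.4 kWh
Tier 1 (0–120 kWh): 120 × £0.23 = £27.6
Tier 2 (120–205 kWh): 85 × £0.28 = £23.8
Above 205 kWh: 70.4 × £0.30 = £21.12
Bill = £72.52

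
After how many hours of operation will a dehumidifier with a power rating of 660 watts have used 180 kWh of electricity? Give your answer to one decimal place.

272.7 h

Hours = 180 kWh ÷ 0.66 kW = 272.7 h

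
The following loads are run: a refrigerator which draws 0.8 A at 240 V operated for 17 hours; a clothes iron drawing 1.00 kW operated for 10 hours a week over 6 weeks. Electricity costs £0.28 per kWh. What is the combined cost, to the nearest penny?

£17.71

refrigerator: Power = 0.8 A × 240 V = 192 W = 0.192 kW
refrigerator: 0.192 kW × 17 h = 3.264 kWh
clothes iron: Runtime = 10 h/week × 6 weeks = 60 h
clothes iron: 1 kW × 60 h = 60 kWh
Total energy = 63.264 kWh
Cost = 63.264 × £0.28 = £17.71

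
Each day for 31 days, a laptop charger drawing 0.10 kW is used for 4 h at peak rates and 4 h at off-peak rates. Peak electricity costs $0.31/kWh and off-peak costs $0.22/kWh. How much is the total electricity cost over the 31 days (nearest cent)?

Peak energy = 0.1 kW × 4 h × 31 = 12.4 kWh
Off-peak energy = 0.1 kW × 4 h × 31 = 12.4 kWh
Cost = 12.4 × $0.31 + 12.4 × $0.22 = $3.844 + $2.728 = $6.57

$6.57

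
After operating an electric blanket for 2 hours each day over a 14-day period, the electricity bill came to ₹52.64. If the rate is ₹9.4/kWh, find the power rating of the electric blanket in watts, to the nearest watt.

200 W

Energy = ₹52.64 ÷ ₹9.4/kWh = 5.6 kWh
Runtime = 2 h/day × 14 days = 28 h
Power = 5.6 kWh ÷ 28 h = 0.2 kW = 200 W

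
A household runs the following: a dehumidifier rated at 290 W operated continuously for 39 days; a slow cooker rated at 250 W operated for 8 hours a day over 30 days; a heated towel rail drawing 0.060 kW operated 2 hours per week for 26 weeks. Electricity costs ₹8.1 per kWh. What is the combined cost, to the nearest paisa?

dehumidifier: Runtime = 24 h × 39 = 936 h
dehumidifier: 0.29 kW × 936 h = 271.44 kWh
slow cooker: Runtime = 8 h/day × 30 days = 240 h
slow cooker: 0.25 kW × 240 h = 60 kWh
heated towel rail: Runtime = 2 h/week × 26 weeks = 52 h
heated towel rail: 0.06 kW × 52 h = 3.12 kWh
Total energy = 334.56 kWh
Cost = 334.56 × ₹8.1 = ₹2709.94

₹2709.94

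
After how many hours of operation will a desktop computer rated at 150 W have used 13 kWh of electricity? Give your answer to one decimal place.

86.7 h

Hours = 13 kWh ÷ 0.15 kW = 86.7 h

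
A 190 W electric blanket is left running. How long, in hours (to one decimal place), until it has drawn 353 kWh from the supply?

Hours = 353 kWh ÷ 0.19 kW = 1857.9 h

1857.9 h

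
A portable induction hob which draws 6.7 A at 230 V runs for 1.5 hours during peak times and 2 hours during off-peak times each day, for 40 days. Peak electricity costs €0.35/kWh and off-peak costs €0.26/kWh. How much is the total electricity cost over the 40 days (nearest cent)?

Power = 6.7 A × 230 V = 1541 W = 1.541 kW
Peak energy = 1.541 kW × 1.5 h × 40 = 92.46 kWh
Off-peak energy = 1.541 kW × 2 h × 40 = 123.28 kWh
Cost = 92.46 × €0.35 + 123.28 × €0.26 = €32.361 + €32.0528 = €64.41

€64.41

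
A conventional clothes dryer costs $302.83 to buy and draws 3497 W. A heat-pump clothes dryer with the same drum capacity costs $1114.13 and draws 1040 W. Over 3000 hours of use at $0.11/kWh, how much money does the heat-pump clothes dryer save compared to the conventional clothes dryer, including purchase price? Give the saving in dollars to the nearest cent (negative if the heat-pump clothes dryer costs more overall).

conventional clothes dryer: $302.83 + (3497/1000) kW × 3000 h × $0.11 = $302.83 + $1154.01 = $1456.84
heat-pump clothes dryer: $1114.13 + (1040/1000) kW × 3000 h × $0.11 = $1114.13 + $343.2 = $1457.33
Saving = $1456.84 − $1457.33 = −$0.49

-$0.49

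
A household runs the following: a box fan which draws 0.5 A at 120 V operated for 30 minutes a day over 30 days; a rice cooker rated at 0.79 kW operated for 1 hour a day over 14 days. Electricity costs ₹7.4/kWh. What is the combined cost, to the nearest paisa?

₹88.50

box fan: Power = 0.5 A × 120 V = 60 W = 0.06 kW
box fan: Runtime = 30 min × 30 = 900 min = 15 h
box fan: 0.06 kW × 15 h = 0.9 kWh
rice cooker: Runtime = 1 h/day × 14 days = 14 h
rice cooker: 0.79 kW × 14 h = 11.06 kWh
Total energy = 11.96 kWh
Cost = 11.96 × ₹7.4 = ₹88.50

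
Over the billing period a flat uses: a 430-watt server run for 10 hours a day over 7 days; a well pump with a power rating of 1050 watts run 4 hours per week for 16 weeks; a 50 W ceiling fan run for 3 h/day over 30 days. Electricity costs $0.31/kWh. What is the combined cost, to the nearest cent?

$31.56

server: Runtime = 10 h/day × 7 days = 70 h
server: 0.43 kW × 70 h = 30.1 kWh
well pump: Runtime = 4 h/week × 16 weeks = 64 h
well pump: 1.05 kW × 64 h = 67.2 kWh
ceiling fan: Runtime = 3 h/day × 30 days = 90 h
ceiling fan: 0.05 kW × 90 h = 4.5 kWh
Total energy = 101.8 kWh
Cost = 101.8 × $0.31 = $31.56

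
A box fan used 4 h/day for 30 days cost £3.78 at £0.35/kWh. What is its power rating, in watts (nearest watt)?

Energy = £3.78 ÷ £0.35/kWh = 10.8 kWh
Runtime = 4 h/day × 30 days = 120 h
Power = 10.8 kWh ÷ 120 h = 0.09 kW = 90 W

90 W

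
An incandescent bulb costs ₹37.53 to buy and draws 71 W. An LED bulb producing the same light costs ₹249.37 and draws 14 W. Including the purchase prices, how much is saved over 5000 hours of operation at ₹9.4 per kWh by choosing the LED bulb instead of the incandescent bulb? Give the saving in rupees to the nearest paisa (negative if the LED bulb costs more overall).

incandescent bulb: ₹37.53 + (71/1000) kW × 5000 h × ₹9.4 = ₹37.53 + ₹3337 = ₹3374.53
LED bulb: ₹249.37 + (14/1000) kW × 5000 h × ₹9.4 = ₹249.37 + ₹658 = ₹907.37
Saving = ₹3374.53 − ₹907.37 = ₹2467.16

₹2467.16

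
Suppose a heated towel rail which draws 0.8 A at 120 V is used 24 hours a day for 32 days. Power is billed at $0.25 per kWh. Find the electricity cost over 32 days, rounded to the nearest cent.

Power = 0.8 A × 120 V = 96 W = 0.096 kW
Runtime = 24 h × 32 = 768 h
Energy = 0.096 kW × 768 h = 73.728 kWh
Cost = 73.728 kWh × $0.25/kWh = $18.43

$18.43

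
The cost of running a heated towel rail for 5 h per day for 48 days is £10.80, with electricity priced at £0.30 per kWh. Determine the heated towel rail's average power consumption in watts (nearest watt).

Energy = £10.80 ÷ £0.30/kWh = 36 kWh
Runtime = 5 h/day × 48 days = 240 h
Power = 36 kWh ÷ 240 h = 0.15 kW = 150 W

150 W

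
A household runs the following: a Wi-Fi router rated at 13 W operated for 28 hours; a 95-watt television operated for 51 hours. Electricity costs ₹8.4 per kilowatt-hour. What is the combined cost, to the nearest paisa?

₹43.76

Wi-Fi router: 0.013 kW × 28 h = 0.364 kWh
television: 0.095 kW × 51 h = 4.845 kWh
Total energy = 5.209 kWh
Cost = 5.209 × ₹8.4 = ₹43.76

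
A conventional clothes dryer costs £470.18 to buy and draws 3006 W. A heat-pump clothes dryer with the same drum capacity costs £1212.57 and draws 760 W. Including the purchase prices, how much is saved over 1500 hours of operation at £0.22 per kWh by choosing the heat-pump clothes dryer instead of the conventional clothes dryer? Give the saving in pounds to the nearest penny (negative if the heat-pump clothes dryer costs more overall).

-£1.21

conventional clothes dryer: £470.18 + (3006/1000) kW × 1500 h × £0.22 = £470.18 + £991.98 = £1462.16
heat-pump clothes dryer: £1212.57 + (760/1000) kW × 1500 h × £0.22 = £1212.57 + £250.8 = £1463.37
Saving = £1462.16 − £1463.37 = −£1.21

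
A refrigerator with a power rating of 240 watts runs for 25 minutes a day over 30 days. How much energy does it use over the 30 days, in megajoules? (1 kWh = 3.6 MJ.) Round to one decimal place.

Runtime = 25 min × 30 = 750 min = 12.5 h
Energy = 0.24 kW × 12.5 h = 3 kWh
= 3 × 3.6 MJ = 10.8 MJ

10.8 MJ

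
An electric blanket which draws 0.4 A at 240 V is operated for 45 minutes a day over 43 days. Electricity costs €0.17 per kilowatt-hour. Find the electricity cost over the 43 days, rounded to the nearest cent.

€0.53

Power = 0.4 A × 240 V = 96 W = 0.096 kW
Runtime = 45 min × 43 = 1935 min = 32.25 h
Energy = 0.096 kW × 32.25 h = 3.096 kWh
Cost = 3.096 kWh × €0.17/kWh = €0.53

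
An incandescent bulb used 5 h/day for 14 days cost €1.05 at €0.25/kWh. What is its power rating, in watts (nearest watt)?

Energy = €1.05 ÷ €0.25/kWh = 4.2 kWh
Runtime = 5 h/day × 14 days = 70 h
Power = 4.2 kWh ÷ 70 h = 0.06 kW = 60 W

60 W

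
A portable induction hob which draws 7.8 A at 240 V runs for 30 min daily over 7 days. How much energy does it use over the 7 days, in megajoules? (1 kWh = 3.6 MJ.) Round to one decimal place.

Power = 7.8 A × 240 V = 1872 W = 1.872 kW
Runtime = 30 min × 7 = 210 min = 3.5 h
Energy = 1.872 kW × 3.5 h = 6.552 kWh
= 6.552 × 3.6 MJ = 23.6 MJ

23.6 MJ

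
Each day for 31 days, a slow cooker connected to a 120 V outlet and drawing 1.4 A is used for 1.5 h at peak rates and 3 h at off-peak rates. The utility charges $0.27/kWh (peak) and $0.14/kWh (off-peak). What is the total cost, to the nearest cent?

Power = 1.4 A × 120 V = 168 W = 0.168 kW
Peak energy = 0.168 kW × 1.5 h × 31 = 7.812 kWh
Off-peak energy = 0.168 kW × 3 h × 31 = 15.624 kWh
Cost = 7.812 × $0.27 + 15.624 × $0.14 = $2.10924 + $2.18736 = $4.30

$4.30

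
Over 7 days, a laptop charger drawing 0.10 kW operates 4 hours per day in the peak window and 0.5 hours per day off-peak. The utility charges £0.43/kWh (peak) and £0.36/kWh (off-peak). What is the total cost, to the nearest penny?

Peak energy = 0.1 kW × 4 h × 7 = 2.8 kWh
Off-peak energy = 0.1 kW × 0.5 h × 7 = 0.35 kWh
Cost = 2.8 × £0.43 + 0.35 × £0.36 = £1.204 + £0.126 = £1.33

£1.33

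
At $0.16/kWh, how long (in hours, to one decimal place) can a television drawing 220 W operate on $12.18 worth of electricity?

Energy available = $12.18 ÷ $0.16/kWh = 76.125 kWh
Hours = 76.125 kWh ÷ 0.22 kW = 346.0 h

346.0 h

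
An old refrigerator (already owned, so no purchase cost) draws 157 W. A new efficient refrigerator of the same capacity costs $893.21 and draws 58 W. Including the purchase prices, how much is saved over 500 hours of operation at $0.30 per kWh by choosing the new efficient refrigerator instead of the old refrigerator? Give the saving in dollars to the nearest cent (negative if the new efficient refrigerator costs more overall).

old refrigerator: $0.00 + (157/1000) kW × 500 h × $0.30 = $0.00 + $23.55 = $23.55
new efficient refrigerator: $893.21 + (58/1000) kW × 500 h × $0.30 = $893.21 + $8.7 = $901.91
Saving = $23.55 − $901.91 = −$878.36

-$878.36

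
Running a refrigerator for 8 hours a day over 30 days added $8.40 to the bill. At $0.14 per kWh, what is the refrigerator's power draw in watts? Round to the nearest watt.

250 W

Energy = $8.40 ÷ $0.14/kWh = 60 kWh
Runtime = 8 h/day × 30 days = 240 h
Power = 60 kWh ÷ 240 h = 0.25 kW = 250 W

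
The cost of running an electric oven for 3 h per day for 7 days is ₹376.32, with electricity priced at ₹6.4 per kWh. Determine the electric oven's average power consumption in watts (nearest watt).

Energy = ₹376.32 ÷ ₹6.4/kWh = 58.8 kWh
Runtime = 3 h/day × 7 days = 21 h
Power = 58.8 kWh ÷ 21 h = 2.8 kW = 2800 W

2800 W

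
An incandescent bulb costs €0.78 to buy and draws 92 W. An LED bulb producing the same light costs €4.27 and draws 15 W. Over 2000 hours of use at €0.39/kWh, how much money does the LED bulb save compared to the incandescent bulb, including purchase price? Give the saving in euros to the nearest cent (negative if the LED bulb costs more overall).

incandescent bulb: €0.78 + (92/1000) kW × 2000 h × €0.39 = €0.78 + €71.76 = €72.54
LED bulb: €4.27 + (15/1000) kW × 2000 h × €0.39 = €4.27 + €11.7 = €15.97
Saving = €72.54 − €15.97 = €56.57

€56.57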